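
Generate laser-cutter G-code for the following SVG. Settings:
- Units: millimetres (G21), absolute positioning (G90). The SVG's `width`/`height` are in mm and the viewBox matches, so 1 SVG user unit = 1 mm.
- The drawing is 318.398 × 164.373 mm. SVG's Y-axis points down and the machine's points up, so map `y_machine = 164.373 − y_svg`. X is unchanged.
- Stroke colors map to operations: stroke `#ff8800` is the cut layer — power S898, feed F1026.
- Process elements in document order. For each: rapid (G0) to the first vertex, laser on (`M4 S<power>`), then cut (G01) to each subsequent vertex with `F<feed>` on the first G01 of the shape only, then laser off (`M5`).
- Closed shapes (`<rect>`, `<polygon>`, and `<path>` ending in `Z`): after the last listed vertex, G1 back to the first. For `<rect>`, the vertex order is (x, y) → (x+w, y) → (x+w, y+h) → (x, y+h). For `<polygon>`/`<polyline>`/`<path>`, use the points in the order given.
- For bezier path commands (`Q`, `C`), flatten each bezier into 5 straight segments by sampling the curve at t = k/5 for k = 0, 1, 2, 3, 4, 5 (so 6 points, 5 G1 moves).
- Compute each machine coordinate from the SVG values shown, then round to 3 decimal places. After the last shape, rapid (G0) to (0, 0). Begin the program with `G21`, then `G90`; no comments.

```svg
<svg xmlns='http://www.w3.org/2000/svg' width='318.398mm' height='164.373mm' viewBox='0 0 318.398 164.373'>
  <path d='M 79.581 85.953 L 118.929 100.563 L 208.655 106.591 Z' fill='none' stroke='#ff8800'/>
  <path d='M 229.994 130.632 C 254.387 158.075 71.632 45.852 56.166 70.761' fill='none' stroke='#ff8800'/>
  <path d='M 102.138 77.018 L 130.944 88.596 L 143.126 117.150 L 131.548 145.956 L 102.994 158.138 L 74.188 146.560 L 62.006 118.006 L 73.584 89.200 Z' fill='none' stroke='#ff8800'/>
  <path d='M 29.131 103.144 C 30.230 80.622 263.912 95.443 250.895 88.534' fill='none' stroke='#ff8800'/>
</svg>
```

G21
G90
G0 X79.581 Y78.420
M4 S898
G01 X118.929 Y63.810 F1026
G01 X208.655 Y57.782
G01 X79.581 Y78.420
M5
G0 X229.994 Y33.741
M4 S898
G01 X222.768 Y31.821 F1026
G01 X183.799 Y50.134
G01 X131.060 Y75.395
G01 X82.525 Y94.316
G01 X56.166 Y93.612
M5
G0 X102.138 Y87.355
M4 S898
G01 X130.944 Y75.777 F1026
G01 X143.126 Y47.223
G01 X131.548 Y18.417
G01 X102.994 Y6.235
G01 X74.188 Y17.813
G01 X62.006 Y46.367
G01 X73.584 Y75.173
G01 X102.138 Y87.355
M5
G0 X29.131 Y61.229
M4 S898
G01 X53.866 Y70.734 F1026
G01 X111.416 Y74.111
G01 X178.774 Y74.198
G01 X232.936 Y73.829
G01 X250.895 Y75.839
M5
G0 X0.000 Y0.000

Since the viewBox matches the mm dimensions, user units are millimetres directly. The only transform is the Y-flip y_m = 164.373 − y_svg.

Shape 1 is a closed polygon drawn with `<path>`. Its stroke #ff8800 means cut at S898, F1026. After flipping Y the toolpath is (79.581,78.420) → (118.929,63.810) → (208.655,57.782) → (79.581,78.420), returning to the start.

Shape 2 is a cubic bezier drawn with `<path>`. Its stroke #ff8800 means cut at S898, F1026. After flipping Y the toolpath is (229.994,33.741) → (222.768,31.821) → (183.799,50.134) → (131.060,75.395) → (82.525,94.316) → (56.166,93.612).

Shape 3 is a regular polygon drawn with `<path>`. Its stroke #ff8800 means cut at S898, F1026. After flipping Y the toolpath is (102.138,87.355) → (130.944,75.777) → (143.126,47.223) → (131.548,18.417) → (102.994,6.235) → (74.188,17.813) → (62.006,46.367) → (73.584,75.173) → (102.138,87.355), returning to the start.

Shape 4 is a cubic bezier drawn with `<path>`. Its stroke #ff8800 means cut at S898, F1026. After flipping Y the toolpath is (29.131,61.229) → (53.866,70.734) → (111.416,74.111) → (178.774,74.198) → (232.936,73.829) → (250.895,75.839).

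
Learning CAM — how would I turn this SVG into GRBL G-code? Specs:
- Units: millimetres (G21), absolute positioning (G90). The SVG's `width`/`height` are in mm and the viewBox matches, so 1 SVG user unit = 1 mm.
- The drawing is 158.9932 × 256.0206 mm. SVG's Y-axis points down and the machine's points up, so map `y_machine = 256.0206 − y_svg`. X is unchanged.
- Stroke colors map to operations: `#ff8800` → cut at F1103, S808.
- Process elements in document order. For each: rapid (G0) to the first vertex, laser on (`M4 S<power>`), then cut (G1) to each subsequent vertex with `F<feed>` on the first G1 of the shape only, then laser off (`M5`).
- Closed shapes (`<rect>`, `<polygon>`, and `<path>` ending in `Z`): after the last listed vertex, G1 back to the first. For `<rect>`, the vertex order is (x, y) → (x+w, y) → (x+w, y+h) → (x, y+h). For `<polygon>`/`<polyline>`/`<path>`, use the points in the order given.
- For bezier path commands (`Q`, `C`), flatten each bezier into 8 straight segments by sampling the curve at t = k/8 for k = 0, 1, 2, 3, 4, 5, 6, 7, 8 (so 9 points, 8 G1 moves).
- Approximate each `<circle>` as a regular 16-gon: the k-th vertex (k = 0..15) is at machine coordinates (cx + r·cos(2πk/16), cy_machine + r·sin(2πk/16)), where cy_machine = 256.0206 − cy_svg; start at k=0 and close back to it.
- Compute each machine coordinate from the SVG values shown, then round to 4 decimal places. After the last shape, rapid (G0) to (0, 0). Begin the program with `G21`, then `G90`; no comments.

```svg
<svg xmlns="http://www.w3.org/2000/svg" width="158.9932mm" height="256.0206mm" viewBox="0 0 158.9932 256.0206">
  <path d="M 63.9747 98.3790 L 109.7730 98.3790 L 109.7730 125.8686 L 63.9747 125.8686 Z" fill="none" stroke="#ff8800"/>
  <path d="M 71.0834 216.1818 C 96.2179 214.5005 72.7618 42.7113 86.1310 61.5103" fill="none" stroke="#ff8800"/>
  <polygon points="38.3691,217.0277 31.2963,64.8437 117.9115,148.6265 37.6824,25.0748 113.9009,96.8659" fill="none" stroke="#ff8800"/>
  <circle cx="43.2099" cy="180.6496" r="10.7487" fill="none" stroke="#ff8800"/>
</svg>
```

Since the viewBox matches the mm dimensions, user units are millimetres directly. The only transform is the Y-flip y_m = 256.0206 − y_svg.

Shape 1 is a rectangle drawn with `<path>`. Its stroke #ff8800 means cut at S808, F1103. After flipping Y the toolpath is (63.9747,157.6416) → (109.7730,157.6416) → (109.7730,130.1520) → (63.9747,130.1520) → (63.9747,157.6416), returning to the start.

Shape 2 is a cubic bezier drawn with `<path>`. Its stroke #ff8800 means cut at S808, F1103. After flipping Y the toolpath is (71.0834,39.8388) → (78.3980,47.7386) → (82.1582,67.3591) → (83.3649,94.4734) → (83.0192,124.8547) → (82.1220,154.2759) → (81.6742,178.5101) → (82.6769,193.3306) → (86.1310,194.5103).

Shape 3 is a closed polygon drawn with `<polygon>`. Its stroke #ff8800 means cut at S808, F1103. After flipping Y the toolpath is (38.3691,38.9929) → (31.2963,191.1769) → (117.9115,107.3941) → (37.6824,230.9458) → (113.9009,159.1547) → (38.3691,38.9929), returning to the start.

Shape 4 is a circle drawn with `<circle>`. Its stroke #ff8800 means cut at S808, F1103. After flipping Y the toolpath is (53.9586,75.3710) → (53.1404,79.4843) → (50.8104,82.9715) → (47.3232,85.3015) → (43.2099,86.1197) → (39.0966,85.3015) → (35.6094,82.9715) → (33.2794,79.4843) → (32.4612,75.3710) → (33.2794,71.2577) → (35.6094,67.7705) → (39.0966,65.4405) → (43.2099,64.6223) → (47.3232,65.4405) → (50.8104,67.7705) → (53.1404,71.2577) → (53.9586,75.3710), returning to the start.

G21
G90
G0 X63.9747 Y157.6416
M4 S808
G1 X109.7730 Y157.6416 F1103
G1 X109.7730 Y130.1520
G1 X63.9747 Y130.1520
G1 X63.9747 Y157.6416
M5
G0 X71.0834 Y39.8388
M4 S808
G1 X78.3980 Y47.7386 F1103
G1 X82.1582 Y67.3591
G1 X83.3649 Y94.4734
G1 X83.0192 Y124.8547
G1 X82.1220 Y154.2759
G1 X81.6742 Y178.5101
G1 X82.6769 Y193.3306
G1 X86.1310 Y194.5103
M5
G0 X38.3691 Y38.9929
M4 S808
G1 X31.2963 Y191.1769 F1103
G1 X117.9115 Y107.3941
G1 X37.6824 Y230.9458
G1 X113.9009 Y159.1547
G1 X38.3691 Y38.9929
M5
G0 X53.9586 Y75.3710
M4 S808
G1 X53.1404 Y79.4843 F1103
G1 X50.8104 Y82.9715
G1 X47.3232 Y85.3015
G1 X43.2099 Y86.1197
G1 X39.0966 Y85.3015
G1 X35.6094 Y82.9715
G1 X33.2794 Y79.4843
G1 X32.4612 Y75.3710
G1 X33.2794 Y71.2577
G1 X35.6094 Y67.7705
G1 X39.0966 Y65.4405
G1 X43.2099 Y64.6223
G1 X47.3232 Y65.4405
G1 X50.8104 Y67.7705
G1 X53.1404 Y71.2577
G1 X53.9586 Y75.3710
M5
G0 X0.0000 Y0.0000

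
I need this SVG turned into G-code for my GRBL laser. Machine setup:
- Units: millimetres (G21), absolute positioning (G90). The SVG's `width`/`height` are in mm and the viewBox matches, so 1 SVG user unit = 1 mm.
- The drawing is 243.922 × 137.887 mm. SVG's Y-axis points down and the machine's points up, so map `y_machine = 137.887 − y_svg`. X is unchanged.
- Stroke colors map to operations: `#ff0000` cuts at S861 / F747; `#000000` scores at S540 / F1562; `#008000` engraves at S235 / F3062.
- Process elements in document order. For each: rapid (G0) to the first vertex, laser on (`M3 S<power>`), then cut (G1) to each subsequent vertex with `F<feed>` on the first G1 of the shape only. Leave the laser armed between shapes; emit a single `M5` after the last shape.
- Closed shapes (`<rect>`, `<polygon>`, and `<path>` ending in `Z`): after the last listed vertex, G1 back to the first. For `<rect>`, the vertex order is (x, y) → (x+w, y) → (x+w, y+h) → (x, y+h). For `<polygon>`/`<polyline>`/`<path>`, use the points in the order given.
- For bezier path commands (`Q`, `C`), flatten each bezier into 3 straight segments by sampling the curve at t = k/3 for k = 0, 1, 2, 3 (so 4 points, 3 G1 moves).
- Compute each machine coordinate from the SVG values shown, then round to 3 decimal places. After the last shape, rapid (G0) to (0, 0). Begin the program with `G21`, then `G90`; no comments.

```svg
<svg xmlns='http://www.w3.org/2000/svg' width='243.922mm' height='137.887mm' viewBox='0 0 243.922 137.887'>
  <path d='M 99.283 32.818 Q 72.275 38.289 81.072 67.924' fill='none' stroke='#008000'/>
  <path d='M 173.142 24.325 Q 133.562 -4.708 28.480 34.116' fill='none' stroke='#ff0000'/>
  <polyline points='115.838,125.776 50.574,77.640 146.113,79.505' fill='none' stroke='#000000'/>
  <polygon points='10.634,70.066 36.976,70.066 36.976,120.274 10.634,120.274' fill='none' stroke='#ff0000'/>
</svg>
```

G21
G90
G0 X99.283 Y105.069
M3 S235
G1 X85.256 Y98.737 F3062
G1 X79.186 Y87.035
G1 X81.072 Y69.963
G0 X173.142 Y113.562
M3 S861
G1 X139.477 Y125.378 F747
G1 X91.257 Y122.114
G1 X28.480 Y103.771
G0 X115.838 Y12.111
M3 S540
G1 X50.574 Y60.247 F1562
G1 X146.113 Y58.382
G0 X10.634 Y67.821
M3 S861
G1 X36.976 Y67.821 F747
G1 X36.976 Y17.613
G1 X10.634 Y17.613
G1 X10.634 Y67.821
M5
G0 X0.000 Y0.000

viewBox `0 0 243.922 137.887` with mm width/height → 1 unit = 1 mm. Flip: y_m = 137.887 − y_svg.

**Shape 1** — `<path>` quadratic bezier, stroke `#008000` → engrave (S235, F3062). Control points (SVG): P0=(99.283,32.818), P1=(72.275,38.289), P2=(81.072,67.924); sampled at t=k/3. Machine vertices: (99.283,105.069) → (85.256,98.737) → (79.186,87.035) → (81.072,69.963). Open path.

**Shape 2** — `<path>` quadratic bezier, stroke `#ff0000` → cut (S861, F747). Control points (SVG): P0=(173.142,24.325), P1=(133.562,-4.708), P2=(28.480,34.116); sampled at t=k/3. Machine vertices: (173.142,113.562) → (139.477,125.378) → (91.257,122.114) → (28.480,103.771). Open path.

**Shape 3** — `<polyline>` open polyline, stroke `#000000` → score (S540, F1562). Machine vertices: (115.838,12.111) → (50.574,60.247) → (146.113,58.382). Open path.

**Shape 4** — `<polygon>` rectangle, stroke `#ff0000` → cut (S861, F747). Machine vertices: (10.634,67.821) → (36.976,67.821) → (36.976,17.613) → (10.634,17.613) → (10.634,67.821). Closed: final G1 returns to the first vertex.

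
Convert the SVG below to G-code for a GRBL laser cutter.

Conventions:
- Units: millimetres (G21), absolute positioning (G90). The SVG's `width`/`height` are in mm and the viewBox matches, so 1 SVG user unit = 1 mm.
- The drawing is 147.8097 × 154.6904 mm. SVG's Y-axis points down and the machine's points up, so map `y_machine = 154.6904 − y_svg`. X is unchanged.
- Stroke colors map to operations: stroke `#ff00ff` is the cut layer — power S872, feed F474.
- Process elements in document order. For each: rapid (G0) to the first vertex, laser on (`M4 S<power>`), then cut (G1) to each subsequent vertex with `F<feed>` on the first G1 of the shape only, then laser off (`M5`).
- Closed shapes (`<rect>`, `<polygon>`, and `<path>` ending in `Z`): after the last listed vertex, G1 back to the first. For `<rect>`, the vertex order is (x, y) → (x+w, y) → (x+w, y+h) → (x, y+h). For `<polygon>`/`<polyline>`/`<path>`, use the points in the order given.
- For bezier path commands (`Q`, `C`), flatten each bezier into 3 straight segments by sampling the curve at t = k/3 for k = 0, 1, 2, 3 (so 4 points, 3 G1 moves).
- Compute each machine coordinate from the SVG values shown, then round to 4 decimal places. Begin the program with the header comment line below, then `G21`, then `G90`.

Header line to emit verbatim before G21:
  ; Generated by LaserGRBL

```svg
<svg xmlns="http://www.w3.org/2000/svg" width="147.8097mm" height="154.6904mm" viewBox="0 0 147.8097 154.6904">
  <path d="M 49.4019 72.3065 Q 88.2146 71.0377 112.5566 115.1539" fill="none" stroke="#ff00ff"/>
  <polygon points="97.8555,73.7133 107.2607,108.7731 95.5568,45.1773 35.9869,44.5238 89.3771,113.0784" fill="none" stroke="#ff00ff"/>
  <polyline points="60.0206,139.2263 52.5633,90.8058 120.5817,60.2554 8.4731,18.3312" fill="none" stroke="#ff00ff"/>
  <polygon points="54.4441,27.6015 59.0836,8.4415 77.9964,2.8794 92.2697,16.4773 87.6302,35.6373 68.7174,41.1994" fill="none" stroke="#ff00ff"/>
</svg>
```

Since the viewBox matches the mm dimensions, user units are millimetres directly. The only transform is the Y-flip y_m = 154.6904 − y_svg.

Shape 1 is a quadratic bezier drawn with `<path>`. Its stroke #ff00ff means cut at S872, F474. After flipping Y the toolpath is (49.4019,82.3839) → (73.6692,78.1870) → (94.7207,63.9045) → (112.5566,39.5365).

Shape 2 is a closed polygon drawn with `<polygon>`. Its stroke #ff00ff means cut at S872, F474. After flipping Y the toolpath is (97.8555,80.9771) → (107.2607,45.9173) → (95.5568,109.5131) → (35.9869,110.1666) → (89.3771,41.6120) → (97.8555,80.9771), returning to the start.

Shape 3 is a open polyline drawn with `<polyline>`. Its stroke #ff00ff means cut at S872, F474. After flipping Y the toolpath is (60.0206,15.4641) → (52.5633,63.8846) → (120.5817,94.4350) → (8.4731,136.3592).

Shape 4 is a regular polygon drawn with `<polygon>`. Its stroke #ff00ff means cut at S872, F474. After flipping Y the toolpath is (54.4441,127.0889) → (59.0836,146.2489) → (77.9964,151.8110) → (92.2697,138.2131) → (87.6302,119.0531) → (68.7174,113.4910) → (54.4441,127.0889), returning to the start.

; Generated by LaserGRBL
G21
G90
G0 X49.4019 Y82.3839
M4 S872
G1 X73.6692 Y78.1870 F474
G1 X94.7207 Y63.9045
G1 X112.5566 Y39.5365
M5
G0 X97.8555 Y80.9771
M4 S872
G1 X107.2607 Y45.9173 F474
G1 X95.5568 Y109.5131
G1 X35.9869 Y110.1666
G1 X89.3771 Y41.6120
G1 X97.8555 Y80.9771
M5
G0 X60.0206 Y15.4641
M4 S872
G1 X52.5633 Y63.8846 F474
G1 X120.5817 Y94.4350
G1 X8.4731 Y136.3592
M5
G0 X54.4441 Y127.0889
M4 S872
G1 X59.0836 Y146.2489 F474
G1 X77.9964 Y151.8110
G1 X92.2697 Y138.2131
G1 X87.6302 Y119.0531
G1 X68.7174 Y113.4910
G1 X54.4441 Y127.0889
M5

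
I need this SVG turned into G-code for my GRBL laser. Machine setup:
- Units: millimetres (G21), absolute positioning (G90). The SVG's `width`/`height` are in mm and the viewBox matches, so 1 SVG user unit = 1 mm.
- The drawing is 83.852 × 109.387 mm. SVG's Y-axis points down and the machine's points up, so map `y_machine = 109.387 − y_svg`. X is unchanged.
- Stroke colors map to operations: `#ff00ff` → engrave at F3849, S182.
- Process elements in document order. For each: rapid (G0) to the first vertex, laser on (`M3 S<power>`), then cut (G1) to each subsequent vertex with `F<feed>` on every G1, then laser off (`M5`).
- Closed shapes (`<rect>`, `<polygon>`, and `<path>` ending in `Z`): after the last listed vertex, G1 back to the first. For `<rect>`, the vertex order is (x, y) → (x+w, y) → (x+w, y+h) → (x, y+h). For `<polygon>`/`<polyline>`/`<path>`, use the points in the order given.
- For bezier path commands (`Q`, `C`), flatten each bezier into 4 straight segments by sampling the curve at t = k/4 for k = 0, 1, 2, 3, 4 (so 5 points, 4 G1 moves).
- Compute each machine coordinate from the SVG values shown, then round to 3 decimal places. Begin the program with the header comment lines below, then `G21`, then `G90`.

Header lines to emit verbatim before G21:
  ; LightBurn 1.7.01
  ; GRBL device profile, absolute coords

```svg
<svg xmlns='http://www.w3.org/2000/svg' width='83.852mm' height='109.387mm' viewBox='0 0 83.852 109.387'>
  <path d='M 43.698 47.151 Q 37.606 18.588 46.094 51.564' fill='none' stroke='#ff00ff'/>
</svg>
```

Since the viewBox matches the mm dimensions, user units are millimetres directly. The only transform is the Y-flip y_m = 109.387 − y_svg.

Shape 1 is a quadratic bezier drawn with `<path>`. Its stroke #ff00ff means engrave at S182, F3849. After flipping Y the toolpath is (43.698,62.236) → (41.563,72.671) → (41.251,75.414) → (42.761,70.465) → (46.094,57.823).

; LightBurn 1.7.01
; GRBL device profile, absolute coords
G21
G90
G0 X43.698 Y62.236
M3 S182
G1 X41.563 Y72.671 F3849
G1 X41.251 Y75.414 F3849
G1 X42.761 Y70.465 F3849
G1 X46.094 Y57.823 F3849
M5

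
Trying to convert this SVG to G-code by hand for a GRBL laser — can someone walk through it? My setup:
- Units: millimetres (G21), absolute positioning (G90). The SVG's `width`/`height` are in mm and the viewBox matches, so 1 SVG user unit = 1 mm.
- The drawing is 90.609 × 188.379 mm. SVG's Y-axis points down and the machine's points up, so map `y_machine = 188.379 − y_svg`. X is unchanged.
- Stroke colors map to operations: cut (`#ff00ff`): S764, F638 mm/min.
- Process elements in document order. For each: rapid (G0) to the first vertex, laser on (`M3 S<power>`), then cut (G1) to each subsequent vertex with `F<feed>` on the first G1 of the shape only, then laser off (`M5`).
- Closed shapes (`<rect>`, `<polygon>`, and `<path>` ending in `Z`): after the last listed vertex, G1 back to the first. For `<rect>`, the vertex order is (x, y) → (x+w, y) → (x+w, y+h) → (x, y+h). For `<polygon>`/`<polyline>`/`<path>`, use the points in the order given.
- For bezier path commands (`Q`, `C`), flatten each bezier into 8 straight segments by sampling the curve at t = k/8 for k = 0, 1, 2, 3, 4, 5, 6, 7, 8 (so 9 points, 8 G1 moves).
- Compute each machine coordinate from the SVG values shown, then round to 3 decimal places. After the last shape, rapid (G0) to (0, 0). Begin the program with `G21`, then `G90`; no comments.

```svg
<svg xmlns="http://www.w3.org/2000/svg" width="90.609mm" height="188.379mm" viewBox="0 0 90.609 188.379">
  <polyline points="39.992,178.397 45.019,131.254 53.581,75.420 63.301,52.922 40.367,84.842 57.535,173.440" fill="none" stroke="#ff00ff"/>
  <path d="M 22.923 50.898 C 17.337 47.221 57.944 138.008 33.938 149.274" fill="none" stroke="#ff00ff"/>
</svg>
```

viewBox `0 0 90.609 188.379` with mm width/height → 1 unit = 1 mm. Flip: y_m = 188.379 − y_svg.

**Shape 1** — `<polyline>` open polyline, stroke `#ff00ff` → cut (S764, F638). Machine vertices: (39.992,9.982) → (45.019,57.125) → (53.581,112.959) → (63.301,135.457) → (40.367,103.537) → (57.535,14.939). Open path.

**Shape 2** — `<path>` cubic bezier, stroke `#ff00ff` → cut (S764, F638). Control points (SVG): P0=(22.923,50.898), P1=(17.337,47.221), P2=(57.944,138.008), P3=(33.938,149.274); sampled at t=k/8. Machine vertices: (22.923,137.481) → (22.777,134.772) → (25.663,125.245) → (30.283,110.941) → (35.338,93.897) → (39.529,76.152) → (41.559,59.746) → (40.128,46.717) → (33.938,39.105). Open path.

G21
G90
G0 X39.992 Y9.982
M3 S764
G1 X45.019 Y57.125 F638
G1 X53.581 Y112.959
G1 X63.301 Y135.457
G1 X40.367 Y103.537
G1 X57.535 Y14.939
M5
G0 X22.923 Y137.481
M3 S764
G1 X22.777 Y134.772 F638
G1 X25.663 Y125.245
G1 X30.283 Y110.941
G1 X35.338 Y93.897
G1 X39.529 Y76.152
G1 X41.559 Y59.746
G1 X40.128 Y46.717
G1 X33.938 Y39.105
M5
G0 X0.000 Y0.000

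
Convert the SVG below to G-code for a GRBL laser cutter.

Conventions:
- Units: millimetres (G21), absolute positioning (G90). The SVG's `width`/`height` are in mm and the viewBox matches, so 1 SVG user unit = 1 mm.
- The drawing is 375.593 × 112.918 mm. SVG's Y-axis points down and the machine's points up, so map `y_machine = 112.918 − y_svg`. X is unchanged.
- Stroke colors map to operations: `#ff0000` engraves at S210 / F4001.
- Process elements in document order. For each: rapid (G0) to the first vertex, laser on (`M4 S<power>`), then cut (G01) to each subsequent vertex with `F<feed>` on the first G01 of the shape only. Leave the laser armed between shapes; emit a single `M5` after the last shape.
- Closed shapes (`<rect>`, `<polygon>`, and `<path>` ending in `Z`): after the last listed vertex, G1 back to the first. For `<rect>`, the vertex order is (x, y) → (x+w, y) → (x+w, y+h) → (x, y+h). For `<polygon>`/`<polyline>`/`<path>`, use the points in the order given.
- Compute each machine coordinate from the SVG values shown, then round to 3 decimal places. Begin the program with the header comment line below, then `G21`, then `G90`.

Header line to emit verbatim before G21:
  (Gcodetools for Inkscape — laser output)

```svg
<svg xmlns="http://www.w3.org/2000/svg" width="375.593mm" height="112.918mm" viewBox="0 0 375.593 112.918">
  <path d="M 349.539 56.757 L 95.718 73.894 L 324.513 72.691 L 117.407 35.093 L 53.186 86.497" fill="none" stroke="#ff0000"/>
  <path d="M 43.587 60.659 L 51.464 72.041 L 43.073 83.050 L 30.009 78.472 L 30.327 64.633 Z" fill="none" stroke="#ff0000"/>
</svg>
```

(Gcodetools for Inkscape — laser output)
G21
G90
G0 X349.539 Y56.161
M4 S210
G01 X95.718 Y39.024 F4001
G01 X324.513 Y40.227
G01 X117.407 Y77.825
G01 X53.186 Y26.421
G0 X43.587 Y52.259
M4 S210
G01 X51.464 Y40.877 F4001
G01 X43.073 Y29.868
G01 X30.009 Y34.446
G01 X30.327 Y48.285
G01 X43.587 Y52.259
M5

viewBox `0 0 375.593 112.918` with mm width/height → 1 unit = 1 mm. Flip: y_m = 112.918 − y_svg.

**Shape 1** — `<path>` open polyline, stroke `#ff0000` → engrave (S210, F4001). Machine vertices: (349.539,56.161) → (95.718,39.024) → (324.513,40.227) → (117.407,77.825) → (53.186,26.421). Open path.

**Shape 2** — `<path>` regular polygon, stroke `#ff0000` → engrave (S210, F4001). Machine vertices: (43.587,52.259) → (51.464,40.877) → (43.073,29.868) → (30.009,34.446) → (30.327,48.285) → (43.587,52.259). Closed: final G1 returns to the first vertex.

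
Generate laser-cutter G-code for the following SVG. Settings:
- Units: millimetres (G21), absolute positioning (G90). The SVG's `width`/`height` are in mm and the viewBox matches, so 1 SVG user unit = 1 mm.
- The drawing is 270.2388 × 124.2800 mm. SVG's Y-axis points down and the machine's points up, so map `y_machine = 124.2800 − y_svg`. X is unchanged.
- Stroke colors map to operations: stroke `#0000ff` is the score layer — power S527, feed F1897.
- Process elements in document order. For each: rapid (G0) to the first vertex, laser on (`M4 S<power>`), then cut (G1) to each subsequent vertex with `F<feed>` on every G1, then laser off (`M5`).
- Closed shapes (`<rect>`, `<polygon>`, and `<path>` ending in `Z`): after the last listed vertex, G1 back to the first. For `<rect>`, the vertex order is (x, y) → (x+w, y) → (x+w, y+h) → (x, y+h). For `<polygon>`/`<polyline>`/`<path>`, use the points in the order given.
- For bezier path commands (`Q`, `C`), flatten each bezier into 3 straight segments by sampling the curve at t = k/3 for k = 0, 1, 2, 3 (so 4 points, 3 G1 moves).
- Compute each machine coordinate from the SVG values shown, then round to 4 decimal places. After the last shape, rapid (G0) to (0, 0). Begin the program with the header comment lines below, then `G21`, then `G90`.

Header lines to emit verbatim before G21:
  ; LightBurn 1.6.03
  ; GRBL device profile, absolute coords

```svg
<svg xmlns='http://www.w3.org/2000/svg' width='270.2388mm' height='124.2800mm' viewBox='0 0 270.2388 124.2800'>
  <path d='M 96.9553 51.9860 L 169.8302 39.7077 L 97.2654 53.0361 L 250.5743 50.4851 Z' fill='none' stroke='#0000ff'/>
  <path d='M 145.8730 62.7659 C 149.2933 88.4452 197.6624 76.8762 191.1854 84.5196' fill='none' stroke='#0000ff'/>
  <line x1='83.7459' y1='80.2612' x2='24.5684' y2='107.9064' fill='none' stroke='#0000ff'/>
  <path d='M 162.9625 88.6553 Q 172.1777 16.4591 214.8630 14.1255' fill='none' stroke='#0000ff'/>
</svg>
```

; LightBurn 1.6.03
; GRBL device profile, absolute coords
G21
G90
G0 X96.9553 Y72.2940
M4 S527
G1 X169.8302 Y84.5723 F1897
G1 X97.2654 Y71.2439 F1897
G1 X250.5743 Y73.7949 F1897
G1 X96.9553 Y72.2940 F1897
M5
G0 X145.8730 Y61.5141
M4 S527
G1 X160.5801 Y46.1598 F1897
G1 X183.0765 Y43.0908 F1897
G1 X191.1854 Y39.7604 F1897
M5
G0 X83.7459 Y44.0188
M4 S527
G1 X24.5684 Y16.3736 F1897
M5
G0 X162.9625 Y35.6247
M4 S527
G1 X172.8249 Y75.9930 F1897
G1 X190.1250 Y100.8363 F1897
G1 X214.8630 Y110.1545 F1897
M5
G0 X0.0000 Y0.0000

1 u = 1 mm; y_m = 124.2800 − y.

[1] `<path>` closed polygon, #0000ff→score S527 F1897: (96.9553,72.2940) → (169.8302,84.5723) → (97.2654,71.2439) → (250.5743,73.7949) → (96.9553,72.2940) (closed)

[2] `<path>` cubic bezier, #0000ff→score S527 F1897: (145.8730,61.5141) → (160.5801,46.1598) → (183.0765,43.0908) → (191.1854,39.7604)

[3] `<line>` line segment, #0000ff→score S527 F1897: (83.7459,44.0188) → (24.5684,16.3736)

[4] `<path>` quadratic bezier, #0000ff→score S527 F1897: (162.9625,35.6247) → (172.8249,75.9930) → (190.1250,100.8363) → (214.8630,110.1545)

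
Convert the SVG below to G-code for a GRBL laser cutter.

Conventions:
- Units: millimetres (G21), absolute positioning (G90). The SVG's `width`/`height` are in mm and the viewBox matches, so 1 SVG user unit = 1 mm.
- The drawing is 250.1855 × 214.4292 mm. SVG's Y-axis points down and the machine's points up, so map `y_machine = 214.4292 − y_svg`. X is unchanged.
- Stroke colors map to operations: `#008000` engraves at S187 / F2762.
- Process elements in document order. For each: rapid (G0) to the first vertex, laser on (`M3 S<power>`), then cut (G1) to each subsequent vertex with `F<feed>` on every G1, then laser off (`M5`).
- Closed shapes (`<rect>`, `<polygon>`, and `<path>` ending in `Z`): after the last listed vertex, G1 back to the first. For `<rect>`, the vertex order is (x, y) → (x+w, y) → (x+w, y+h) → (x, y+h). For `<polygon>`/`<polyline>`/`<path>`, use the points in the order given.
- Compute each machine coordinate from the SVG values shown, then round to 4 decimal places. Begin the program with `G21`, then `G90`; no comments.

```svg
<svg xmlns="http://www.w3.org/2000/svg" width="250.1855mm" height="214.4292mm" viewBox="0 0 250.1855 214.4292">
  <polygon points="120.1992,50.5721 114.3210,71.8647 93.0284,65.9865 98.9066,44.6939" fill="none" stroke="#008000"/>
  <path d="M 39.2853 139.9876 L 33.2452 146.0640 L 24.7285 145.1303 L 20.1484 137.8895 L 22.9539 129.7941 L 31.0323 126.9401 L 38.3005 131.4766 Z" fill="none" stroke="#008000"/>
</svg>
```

Since the viewBox matches the mm dimensions, user units are millimetres directly. The only transform is the Y-flip y_m = 214.4292 − y_svg.

Shape 1 is a regular polygon drawn with `<polygon>`. Its stroke #008000 means engrave at S187, F2762. After flipping Y the toolpath is (120.1992,163.8571) → (114.3210,142.5645) → (93.0284,148.4427) → (98.9066,169.7353) → (120.1992,163.8571), returning to the start.

Shape 2 is a regular polygon drawn with `<path>`. Its stroke #008000 means engrave at S187, F2762. After flipping Y the toolpath is (39.2853,74.4416) → (33.2452,68.3652) → (24.7285,69.2989) → (20.1484,76.5397) → (22.9539,84.6351) → (31.0323,87.4891) → (38.3005,82.9526) → (39.2853,74.4416), returning to the start.

G21
G90
G0 X120.1992 Y163.8571
M3 S187
G1 X114.3210 Y142.5645 F2762
G1 X93.0284 Y148.4427 F2762
G1 X98.9066 Y169.7353 F2762
G1 X120.1992 Y163.8571 F2762
M5
G0 X39.2853 Y74.4416
M3 S187
G1 X33.2452 Y68.3652 F2762
G1 X24.7285 Y69.2989 F2762
G1 X20.1484 Y76.5397 F2762
G1 X22.9539 Y84.6351 F2762
G1 X31.0323 Y87.4891 F2762
G1 X38.3005 Y82.9526 F2762
G1 X39.2853 Y74.4416 F2762
M5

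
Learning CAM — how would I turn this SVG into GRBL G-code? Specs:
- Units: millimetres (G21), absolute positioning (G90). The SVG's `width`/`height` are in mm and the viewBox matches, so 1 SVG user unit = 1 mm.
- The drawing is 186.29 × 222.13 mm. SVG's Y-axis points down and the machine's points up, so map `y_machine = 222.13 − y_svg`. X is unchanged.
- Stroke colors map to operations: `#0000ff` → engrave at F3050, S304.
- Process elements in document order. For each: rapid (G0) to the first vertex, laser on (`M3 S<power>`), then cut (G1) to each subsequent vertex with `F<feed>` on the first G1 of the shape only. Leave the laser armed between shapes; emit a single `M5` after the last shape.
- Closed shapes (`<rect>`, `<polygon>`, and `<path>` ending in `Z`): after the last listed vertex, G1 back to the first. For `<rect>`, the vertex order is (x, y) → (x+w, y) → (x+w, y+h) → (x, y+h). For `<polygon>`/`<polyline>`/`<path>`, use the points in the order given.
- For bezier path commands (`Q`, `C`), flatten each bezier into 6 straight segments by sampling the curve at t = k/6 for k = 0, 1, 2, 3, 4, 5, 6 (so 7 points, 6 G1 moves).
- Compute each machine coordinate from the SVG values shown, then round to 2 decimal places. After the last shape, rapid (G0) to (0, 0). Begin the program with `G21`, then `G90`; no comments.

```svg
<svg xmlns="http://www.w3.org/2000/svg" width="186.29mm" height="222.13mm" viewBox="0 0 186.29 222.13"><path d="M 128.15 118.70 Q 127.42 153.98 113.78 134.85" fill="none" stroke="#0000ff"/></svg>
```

Since the viewBox matches the mm dimensions, user units are millimetres directly. The only transform is the Y-flip y_m = 222.13 − y_svg.

Shape 1 is a quadratic bezier drawn with `<path>`. Its stroke #0000ff means engrave at S304, F3050. After flipping Y the toolpath is (128.15,103.43) → (127.55,93.18) → (126.23,85.96) → (124.19,81.75) → (121.44,80.57) → (117.97,82.41) → (113.78,87.28).

G21
G90
G0 X128.15 Y103.43
M3 S304
G1 X127.55 Y93.18 F3050
G1 X126.23 Y85.96
G1 X124.19 Y81.75
G1 X121.44 Y80.57
G1 X117.97 Y82.41
G1 X113.78 Y87.28
M5
G0 X0.00 Y0.00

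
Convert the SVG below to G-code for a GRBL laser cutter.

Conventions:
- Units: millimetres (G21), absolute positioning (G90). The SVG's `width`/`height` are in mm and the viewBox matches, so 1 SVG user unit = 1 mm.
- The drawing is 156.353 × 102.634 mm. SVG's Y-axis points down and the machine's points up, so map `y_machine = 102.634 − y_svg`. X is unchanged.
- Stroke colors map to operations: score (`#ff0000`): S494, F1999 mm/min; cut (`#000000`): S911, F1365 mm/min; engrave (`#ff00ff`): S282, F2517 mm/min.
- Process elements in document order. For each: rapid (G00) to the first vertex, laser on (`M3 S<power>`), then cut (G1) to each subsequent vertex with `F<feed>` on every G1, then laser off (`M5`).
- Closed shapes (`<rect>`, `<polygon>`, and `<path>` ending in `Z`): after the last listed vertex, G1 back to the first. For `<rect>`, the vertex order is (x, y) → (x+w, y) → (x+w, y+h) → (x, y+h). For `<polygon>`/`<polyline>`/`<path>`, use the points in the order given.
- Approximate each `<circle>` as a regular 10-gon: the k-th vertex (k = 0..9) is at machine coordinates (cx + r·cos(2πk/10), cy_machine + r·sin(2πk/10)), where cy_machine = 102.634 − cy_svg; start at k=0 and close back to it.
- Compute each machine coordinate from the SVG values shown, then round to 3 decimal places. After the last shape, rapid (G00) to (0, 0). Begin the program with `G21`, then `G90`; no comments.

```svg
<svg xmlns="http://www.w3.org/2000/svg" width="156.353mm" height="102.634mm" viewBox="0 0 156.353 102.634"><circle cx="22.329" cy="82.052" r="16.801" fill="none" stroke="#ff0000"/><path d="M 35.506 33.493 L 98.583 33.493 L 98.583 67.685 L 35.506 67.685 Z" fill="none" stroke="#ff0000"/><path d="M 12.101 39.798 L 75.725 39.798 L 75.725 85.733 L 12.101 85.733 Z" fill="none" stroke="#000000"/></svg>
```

1 u = 1 mm; y_m = 102.634 − y.

[1] `<circle>` circle, #ff0000→score S494 F1999: (39.130,20.582) → (35.921,30.457) → (27.521,36.561) → (17.137,36.561) → (8.737,30.457) → (5.528,20.582) → (8.737,10.707) → (17.137,4.603) → (27.521,4.603) → (35.921,10.707) → (39.130,20.582) (closed)

[2] `<path>` rectangle, #ff0000→score S494 F1999: (35.506,69.141) → (98.583,69.141) → (98.583,34.949) → (35.506,34.949) → (35.506,69.141) (closed)

[3] `<path>` rectangle, #000000→cut S911 F1365: (12.101,62.836) → (75.725,62.836) → (75.725,16.901) → (12.101,16.901) → (12.101,62.836) (closed)

G21
G90
G00 X39.130 Y20.582
M3 S494
G1 X35.921 Y30.457 F1999
G1 X27.521 Y36.561 F1999
G1 X17.137 Y36.561 F1999
G1 X8.737 Y30.457 F1999
G1 X5.528 Y20.582 F1999
G1 X8.737 Y10.707 F1999
G1 X17.137 Y4.603 F1999
G1 X27.521 Y4.603 F1999
G1 X35.921 Y10.707 F1999
G1 X39.130 Y20.582 F1999
M5
G00 X35.506 Y69.141
M3 S494
G1 X98.583 Y69.141 F1999
G1 X98.583 Y34.949 F1999
G1 X35.506 Y34.949 F1999
G1 X35.506 Y69.141 F1999
M5
G00 X12.101 Y62.836
M3 S911
G1 X75.725 Y62.836 F1365
G1 X75.725 Y16.901 F1365
G1 X12.101 Y16.901 F1365
G1 X12.101 Y62.836 F1365
M5
G00 X0.000 Y0.000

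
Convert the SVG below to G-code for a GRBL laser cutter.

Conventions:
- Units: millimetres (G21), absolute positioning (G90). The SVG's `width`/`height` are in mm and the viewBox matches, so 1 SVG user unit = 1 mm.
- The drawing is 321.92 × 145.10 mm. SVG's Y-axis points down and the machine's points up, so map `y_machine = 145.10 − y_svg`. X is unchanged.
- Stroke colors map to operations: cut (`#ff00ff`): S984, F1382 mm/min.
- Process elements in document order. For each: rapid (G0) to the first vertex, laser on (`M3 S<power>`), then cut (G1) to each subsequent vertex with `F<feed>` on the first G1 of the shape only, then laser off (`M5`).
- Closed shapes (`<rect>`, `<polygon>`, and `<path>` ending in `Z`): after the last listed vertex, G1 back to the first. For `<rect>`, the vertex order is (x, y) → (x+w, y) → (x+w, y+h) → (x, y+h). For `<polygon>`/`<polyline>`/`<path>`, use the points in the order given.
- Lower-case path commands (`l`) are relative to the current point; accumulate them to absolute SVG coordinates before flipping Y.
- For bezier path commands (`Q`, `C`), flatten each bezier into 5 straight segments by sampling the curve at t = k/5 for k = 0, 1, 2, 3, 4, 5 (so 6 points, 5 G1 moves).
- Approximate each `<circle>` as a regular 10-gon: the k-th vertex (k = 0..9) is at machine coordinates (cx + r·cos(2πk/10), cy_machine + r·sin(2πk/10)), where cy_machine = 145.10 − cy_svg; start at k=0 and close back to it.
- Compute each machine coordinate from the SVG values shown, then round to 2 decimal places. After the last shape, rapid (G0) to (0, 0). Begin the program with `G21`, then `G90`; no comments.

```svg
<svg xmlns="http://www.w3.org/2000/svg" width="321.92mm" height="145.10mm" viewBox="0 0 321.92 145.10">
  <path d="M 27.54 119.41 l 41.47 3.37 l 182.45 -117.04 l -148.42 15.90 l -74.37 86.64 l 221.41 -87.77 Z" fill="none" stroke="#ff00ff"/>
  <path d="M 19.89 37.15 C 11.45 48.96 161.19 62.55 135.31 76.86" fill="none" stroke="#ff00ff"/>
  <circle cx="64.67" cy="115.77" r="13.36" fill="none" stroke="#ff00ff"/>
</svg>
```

G21
G90
G0 X27.54 Y25.69
M3 S984
G1 X69.01 Y22.32 F1382
G1 X251.46 Y139.36
G1 X103.04 Y123.46
G1 X28.67 Y36.82
G1 X250.08 Y124.59
G1 X27.54 Y25.69
M5
G0 X19.89 Y107.95
M3 S984
G1 X31.14 Y100.66 F1382
G1 X64.33 Y92.99
G1 X103.43 Y85.00
G1 X132.43 Y76.73
G1 X135.31 Y68.24
M5
G0 X78.03 Y29.33
M3 S984
G1 X75.48 Y37.18 F1382
G1 X68.80 Y42.04
G1 X60.54 Y42.04
G1 X53.86 Y37.18
G1 X51.31 Y29.33
G1 X53.86 Y21.48
G1 X60.54 Y16.62
G1 X68.80 Y16.62
G1 X75.48 Y21.48
G1 X78.03 Y29.33
M5
G0 X0.00 Y0.00

Since the viewBox matches the mm dimensions, user units are millimetres directly. The only transform is the Y-flip y_m = 145.10 − y_svg.

Shape 1 is a closed polygon drawn with `<path>`. Its stroke #ff00ff means cut at S984, F1382. After flipping Y the toolpath is (27.54,25.69) → (69.01,22.32) → (251.46,139.36) → (103.04,123.46) → (28.67,36.82) → (250.08,124.59) → (27.54,25.69), returning to the start.

Shape 2 is a cubic bezier drawn with `<path>`. Its stroke #ff00ff means cut at S984, F1382. After flipping Y the toolpath is (19.89,107.95) → (31.14,100.66) → (64.33,92.99) → (103.43,85.00) → (132.43,76.73) → (135.31,68.24).

Shape 3 is a circle drawn with `<circle>`. Its stroke #ff00ff means cut at S984, F1382. After flipping Y the toolpath is (78.03,29.33) → (75.48,37.18) → (68.80,42.04) → (60.54,42.04) → (53.86,37.18) → (51.31,29.33) → (53.86,21.48) → (60.54,16.62) → (68.80,16.62) → (75.48,21.48) → (78.03,29.33), returning to the start.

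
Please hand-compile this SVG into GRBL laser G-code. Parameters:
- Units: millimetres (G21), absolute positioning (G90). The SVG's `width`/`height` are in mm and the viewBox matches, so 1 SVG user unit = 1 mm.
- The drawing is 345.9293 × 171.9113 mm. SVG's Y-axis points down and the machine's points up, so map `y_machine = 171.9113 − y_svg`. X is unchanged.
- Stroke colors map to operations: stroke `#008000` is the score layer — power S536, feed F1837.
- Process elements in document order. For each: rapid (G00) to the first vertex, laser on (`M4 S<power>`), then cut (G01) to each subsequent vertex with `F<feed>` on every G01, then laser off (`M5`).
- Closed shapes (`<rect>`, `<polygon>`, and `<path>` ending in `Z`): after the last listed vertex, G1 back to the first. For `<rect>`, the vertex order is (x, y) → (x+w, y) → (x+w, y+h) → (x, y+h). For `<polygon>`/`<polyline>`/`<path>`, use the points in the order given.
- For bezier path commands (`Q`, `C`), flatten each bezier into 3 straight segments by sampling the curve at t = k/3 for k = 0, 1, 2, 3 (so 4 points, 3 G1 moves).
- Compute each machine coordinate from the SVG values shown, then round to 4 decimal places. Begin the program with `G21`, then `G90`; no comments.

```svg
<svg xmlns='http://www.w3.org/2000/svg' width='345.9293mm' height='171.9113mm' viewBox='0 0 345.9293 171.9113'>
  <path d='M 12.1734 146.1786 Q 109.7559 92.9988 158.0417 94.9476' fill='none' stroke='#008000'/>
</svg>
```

Since the viewBox matches the mm dimensions, user units are millimetres directly. The only transform is the Y-flip y_m = 171.9113 − y_svg.

Shape 1 is a quadratic bezier drawn with `<path>`. Its stroke #008000 means score at S536, F1837. After flipping Y the toolpath is (12.1734,25.7327) → (71.7510,55.0605) → (120.3738,72.1375) → (158.0417,76.9637).

G21
G90
G00 X12.1734 Y25.7327
M4 S536
G01 X71.7510 Y55.0605 F1837
G01 X120.3738 Y72.1375 F1837
G01 X158.0417 Y76.9637 F1837
M5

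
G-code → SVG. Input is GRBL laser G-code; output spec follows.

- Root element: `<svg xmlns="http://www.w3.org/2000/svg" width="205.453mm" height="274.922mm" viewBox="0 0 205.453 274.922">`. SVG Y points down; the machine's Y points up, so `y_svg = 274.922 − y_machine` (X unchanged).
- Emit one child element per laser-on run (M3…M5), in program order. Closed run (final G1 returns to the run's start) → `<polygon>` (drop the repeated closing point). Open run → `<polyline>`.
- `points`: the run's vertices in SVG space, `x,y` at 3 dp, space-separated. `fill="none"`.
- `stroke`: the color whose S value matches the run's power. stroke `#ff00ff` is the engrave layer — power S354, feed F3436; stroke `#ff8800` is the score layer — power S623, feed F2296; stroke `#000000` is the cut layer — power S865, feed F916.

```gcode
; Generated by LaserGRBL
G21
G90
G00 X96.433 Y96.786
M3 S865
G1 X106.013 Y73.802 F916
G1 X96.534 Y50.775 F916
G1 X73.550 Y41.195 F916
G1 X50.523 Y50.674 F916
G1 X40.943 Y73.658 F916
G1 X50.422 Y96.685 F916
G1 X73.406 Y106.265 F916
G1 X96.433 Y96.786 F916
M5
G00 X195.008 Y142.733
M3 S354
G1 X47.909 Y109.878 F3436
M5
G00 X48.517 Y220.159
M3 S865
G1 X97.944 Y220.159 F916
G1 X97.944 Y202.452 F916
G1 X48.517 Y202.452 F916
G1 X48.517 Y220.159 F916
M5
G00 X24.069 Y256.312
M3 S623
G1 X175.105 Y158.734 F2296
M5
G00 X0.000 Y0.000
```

Machine Y-up, SVG Y-down with viewBox height 274.922, so y_svg = 274.922 − y_machine; X carries over.

Run 1: the run's S865 means `#000000` (cut). The run returns to its start, so emit a `<polygon>` with points (Y-flipped): 96.433,178.136 106.013,201.120 96.534,224.147 73.550,233.727 50.523,224.248 40.943,201.264 50.422,178.237 73.406,168.657.

Run 2: the run's S354 means `#ff00ff` (engrave). The run is open, so emit a `<polyline>` with points (Y-flipped): 195.008,132.189 47.909,165.044.

Run 3: power S865 maps to stroke `#000000` (cut). The run returns to its start, so emit a `<polygon>` with points (Y-flipped): 48.517,54.763 97.944,54.763 97.944,72.470 48.517,72.470.

Run 4: the run's S623 means `#ff8800` (score). The run is open, so emit a `<polyline>` with points (Y-flipped): 24.069,18.610 175.105,116.188.

<svg xmlns="http://www.w3.org/2000/svg" width="205.453mm" height="274.922mm" viewBox="0 0 205.453 274.922">
  <polygon points="96.433,178.136 106.013,201.120 96.534,224.147 73.550,233.727 50.523,224.248 40.943,201.264 50.422,178.237 73.406,168.657" fill="none" stroke="#000000"/>
  <polyline points="195.008,132.189 47.909,165.044" fill="none" stroke="#ff00ff"/>
  <polygon points="48.517,54.763 97.944,54.763 97.944,72.470 48.517,72.470" fill="none" stroke="#000000"/>
  <polyline points="24.069,18.610 175.105,116.188" fill="none" stroke="#ff8800"/>
</svg>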